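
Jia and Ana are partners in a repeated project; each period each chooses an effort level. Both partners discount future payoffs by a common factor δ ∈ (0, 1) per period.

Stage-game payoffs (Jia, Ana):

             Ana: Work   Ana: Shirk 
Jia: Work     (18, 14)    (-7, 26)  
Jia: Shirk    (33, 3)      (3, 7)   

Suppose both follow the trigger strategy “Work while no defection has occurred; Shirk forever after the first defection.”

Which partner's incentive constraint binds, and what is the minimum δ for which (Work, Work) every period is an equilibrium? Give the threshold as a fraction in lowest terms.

Ana; δ ≥ 12/19

Jia's threshold: (33−18)/(33−3) = 1/2.
Ana's threshold: (26−14)/(26−7) = 12/19.
1/2 < 12/19, so Ana binds and δ* = 12/19.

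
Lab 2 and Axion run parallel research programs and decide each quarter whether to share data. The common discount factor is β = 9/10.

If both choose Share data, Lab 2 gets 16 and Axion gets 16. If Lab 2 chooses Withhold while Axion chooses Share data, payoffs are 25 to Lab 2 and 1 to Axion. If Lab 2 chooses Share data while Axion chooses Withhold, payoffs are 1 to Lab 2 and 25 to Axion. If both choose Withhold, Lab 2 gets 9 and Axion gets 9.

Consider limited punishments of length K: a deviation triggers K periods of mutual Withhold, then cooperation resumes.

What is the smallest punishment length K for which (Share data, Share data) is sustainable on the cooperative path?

No profitable deviation requires (16−9)(β+…+β^K) ≥ 25−16, i.e. β+…+β^K ≥ 9/7 ≈ 1.2857.
With β = 9/10, the partial sums are K=1: 0.9000, K=2: 1.7100.
K = 2 is the first length at which the sum reaches 1.2857.

2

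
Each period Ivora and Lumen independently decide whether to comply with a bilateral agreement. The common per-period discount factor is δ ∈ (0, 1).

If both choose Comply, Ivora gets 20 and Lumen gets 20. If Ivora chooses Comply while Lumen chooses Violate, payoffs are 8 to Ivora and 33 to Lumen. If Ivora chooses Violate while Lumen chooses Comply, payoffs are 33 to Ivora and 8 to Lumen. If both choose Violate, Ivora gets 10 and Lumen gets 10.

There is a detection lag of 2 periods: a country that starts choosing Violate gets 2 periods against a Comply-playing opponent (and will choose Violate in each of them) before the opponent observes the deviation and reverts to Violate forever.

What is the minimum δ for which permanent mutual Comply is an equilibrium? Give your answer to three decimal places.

0.752

The best deviation is to choose Violate for all 2 undetected periods, earning 33 each, then 10 forever once detected.
Deviation value: 33(1−δ^2)/(1−δ) + 10δ^2/(1−δ); cooperation value: 20/(1−δ).
IC: 20 ≥ 33(1−δ^2) + 10δ^2 = 33 − 23δ^2.
So δ^2 ≥ 13/23, giving δ ≥ (13/23)^(1/2) ≈ 0.752.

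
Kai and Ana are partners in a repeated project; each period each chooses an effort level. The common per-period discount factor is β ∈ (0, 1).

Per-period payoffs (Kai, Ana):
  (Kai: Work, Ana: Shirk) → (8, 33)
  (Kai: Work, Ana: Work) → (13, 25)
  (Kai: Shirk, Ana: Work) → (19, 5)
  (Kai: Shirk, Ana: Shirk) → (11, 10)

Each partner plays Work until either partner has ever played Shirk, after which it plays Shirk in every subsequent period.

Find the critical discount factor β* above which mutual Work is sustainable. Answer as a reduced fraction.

Kai's threshold: (19−13)/(19−11) = 3/4.
Ana's threshold: (33−25)/(33−10) = 8/23.
3/4 > 8/23, so Kai binds and β* = 3/4.

3/4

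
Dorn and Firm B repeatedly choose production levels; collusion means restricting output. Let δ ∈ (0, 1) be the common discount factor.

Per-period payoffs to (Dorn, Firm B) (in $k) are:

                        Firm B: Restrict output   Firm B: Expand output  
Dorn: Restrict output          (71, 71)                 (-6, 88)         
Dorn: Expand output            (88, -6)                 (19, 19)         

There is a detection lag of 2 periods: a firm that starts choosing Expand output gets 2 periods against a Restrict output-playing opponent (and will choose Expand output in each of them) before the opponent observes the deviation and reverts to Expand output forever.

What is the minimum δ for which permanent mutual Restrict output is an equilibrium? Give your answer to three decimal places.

Deviating for the 2 undetected periods gains 88−71 = 17 per period over cooperation, then loses 71−19 = 52 per period forever once punishment starts.
Gain: 17(1 + δ + … + δ^1); loss: 52·δ^2/(1−δ).
No profitable deviation ⇔ 17(1−δ^2) ≤ 52·δ^2, i.e. δ^2 ≥ 17/(17+52) = 17/69.
Hence δ ≥ (17/69)^(1/2) ≈ 0.496.

0.496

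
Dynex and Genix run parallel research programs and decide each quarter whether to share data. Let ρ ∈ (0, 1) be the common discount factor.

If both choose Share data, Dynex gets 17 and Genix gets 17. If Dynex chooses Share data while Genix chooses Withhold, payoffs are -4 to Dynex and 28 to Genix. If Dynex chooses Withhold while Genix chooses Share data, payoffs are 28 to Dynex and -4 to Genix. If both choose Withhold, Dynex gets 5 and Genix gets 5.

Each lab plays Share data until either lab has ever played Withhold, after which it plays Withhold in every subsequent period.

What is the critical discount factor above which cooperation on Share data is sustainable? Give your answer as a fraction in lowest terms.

One-period gain from deviating is 28 − 17 = 11. The loss is 17 − 5 = 12 in every subsequent period, with present value 12·ρ/(1−ρ).
Deviation is unprofitable when 12·ρ/(1−ρ) ≥ 11, i.e. ρ/(1−ρ) ≥ 11/12.
Equivalently ρ ≥ 11/(11+12) = 11/23.

11/23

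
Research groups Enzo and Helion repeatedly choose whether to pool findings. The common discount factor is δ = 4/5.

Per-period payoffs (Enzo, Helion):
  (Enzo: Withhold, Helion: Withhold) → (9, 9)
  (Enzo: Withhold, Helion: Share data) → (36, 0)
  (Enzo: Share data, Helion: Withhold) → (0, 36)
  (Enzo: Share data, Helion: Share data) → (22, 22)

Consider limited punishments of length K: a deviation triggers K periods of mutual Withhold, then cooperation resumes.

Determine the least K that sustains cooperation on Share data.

2

IC: δ(1−δ^K)/(1−δ) ≥ (36−22)/(22−9) = 14/13.
With δ = 4/5: need 1 − δ^K ≥ 14/13·(1−4/5)/(4/5), i.e. δ^K ≤ 0.7308.
Since (4/5)^1 = 0.8000 and (4/5)^2 = 0.6400, the smallest such K is 2.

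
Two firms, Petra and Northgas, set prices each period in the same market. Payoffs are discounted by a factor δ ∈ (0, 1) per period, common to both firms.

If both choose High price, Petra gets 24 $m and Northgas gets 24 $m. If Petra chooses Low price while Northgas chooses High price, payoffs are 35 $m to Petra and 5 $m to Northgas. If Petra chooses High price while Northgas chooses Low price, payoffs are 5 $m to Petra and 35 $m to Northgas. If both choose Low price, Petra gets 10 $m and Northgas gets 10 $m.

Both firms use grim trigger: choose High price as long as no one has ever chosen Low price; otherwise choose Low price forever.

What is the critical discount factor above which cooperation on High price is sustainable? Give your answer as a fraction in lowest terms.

11/25

24/(1−δ) ≥ 35 + 10δ/(1−δ)
24 ≥ 35 − 25δ
δ ≥ 11/25.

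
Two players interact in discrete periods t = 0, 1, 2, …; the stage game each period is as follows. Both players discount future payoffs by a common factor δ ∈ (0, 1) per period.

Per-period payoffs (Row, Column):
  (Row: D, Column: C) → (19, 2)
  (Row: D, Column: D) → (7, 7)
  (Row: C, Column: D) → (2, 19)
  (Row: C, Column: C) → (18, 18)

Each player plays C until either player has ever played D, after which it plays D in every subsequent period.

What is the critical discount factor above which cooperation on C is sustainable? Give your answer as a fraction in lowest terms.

Cooperation forever yields 18 each period: 18/(1−δ).
Deviating yields 19 once, then 7 forever: 19 + 7δ/(1−δ).
No profitable deviation requires 18/(1−δ) ≥ 19 + 7δ/(1−δ).
Multiplying by (1−δ): 18 ≥ 19(1−δ) + 7δ = 19 − 12δ.
So 12δ ≥ 1, i.e. δ ≥ 1/12.

1/12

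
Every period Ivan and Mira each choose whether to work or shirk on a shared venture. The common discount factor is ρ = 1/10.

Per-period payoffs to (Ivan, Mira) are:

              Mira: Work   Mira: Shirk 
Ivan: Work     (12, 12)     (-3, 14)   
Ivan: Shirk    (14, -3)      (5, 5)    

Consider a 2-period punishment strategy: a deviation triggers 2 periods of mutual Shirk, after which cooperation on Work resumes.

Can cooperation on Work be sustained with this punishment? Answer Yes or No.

No

A one-shot deviation gives 14 now, then 5 for 2 periods, then back to 12.
Gain from deviating: (14−12) today; loss: (12−5) in each of the next 2 periods.
No-deviation condition: (12−5)(ρ+…+ρ^2) ≥ 14−12, i.e. ρ+…+ρ^2 ≥ 2/7.
At ρ = 1/10: ρ+…+ρ^2 = 0.1100 < 0.2857.
So cooperation is not sustainable.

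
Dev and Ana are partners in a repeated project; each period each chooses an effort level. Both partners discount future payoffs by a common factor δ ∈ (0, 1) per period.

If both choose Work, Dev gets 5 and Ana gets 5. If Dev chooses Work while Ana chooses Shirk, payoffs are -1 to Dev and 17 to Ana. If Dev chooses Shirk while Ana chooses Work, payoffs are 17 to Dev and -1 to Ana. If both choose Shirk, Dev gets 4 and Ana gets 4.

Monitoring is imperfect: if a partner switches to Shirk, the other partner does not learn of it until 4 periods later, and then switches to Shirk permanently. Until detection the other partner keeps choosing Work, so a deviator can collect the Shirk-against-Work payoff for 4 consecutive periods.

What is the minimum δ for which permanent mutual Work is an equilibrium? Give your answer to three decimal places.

Deviating for the 4 undetected periods gains 17−5 = 12 per period over cooperation, then loses 5−4 = 1 per period forever once punishment starts.
Gain: 12(1 + δ + … + δ^3); loss: 1·δ^4/(1−δ).
No profitable deviation ⇔ 12(1−δ^4) ≤ 1·δ^4, i.e. δ^4 ≥ 12/(12+1) = 12/13.
Hence δ ≥ (12/13)^(1/4) ≈ 0.980.

0.980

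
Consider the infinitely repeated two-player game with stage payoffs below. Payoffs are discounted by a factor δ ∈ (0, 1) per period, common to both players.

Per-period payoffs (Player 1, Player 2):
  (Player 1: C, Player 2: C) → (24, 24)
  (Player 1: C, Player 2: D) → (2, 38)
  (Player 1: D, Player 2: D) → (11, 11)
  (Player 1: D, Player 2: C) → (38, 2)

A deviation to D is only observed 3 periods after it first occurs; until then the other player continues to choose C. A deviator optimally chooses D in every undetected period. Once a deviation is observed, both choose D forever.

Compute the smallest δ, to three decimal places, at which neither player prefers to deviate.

0.803

A deviator earns 38 for 3 periods, then 11 forever; cooperating earns 24 forever. Multiplying the IC by (1−δ):
24 ≥ 38(1−δ^3) + 11δ^3, so 27·δ^3 ≥ 14 and δ^3 ≥ 14/27.
δ ≥ (14/27)^(1/3) ≈ 0.803.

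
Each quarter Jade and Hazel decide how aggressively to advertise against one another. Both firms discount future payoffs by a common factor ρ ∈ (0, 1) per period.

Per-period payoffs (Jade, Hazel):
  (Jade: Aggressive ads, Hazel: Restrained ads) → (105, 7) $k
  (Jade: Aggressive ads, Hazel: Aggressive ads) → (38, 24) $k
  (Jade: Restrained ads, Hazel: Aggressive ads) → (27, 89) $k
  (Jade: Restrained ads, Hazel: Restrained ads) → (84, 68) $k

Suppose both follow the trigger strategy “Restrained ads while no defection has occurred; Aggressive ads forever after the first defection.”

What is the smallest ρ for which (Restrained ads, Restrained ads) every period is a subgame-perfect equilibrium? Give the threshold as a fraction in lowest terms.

Jade's threshold: (105−84)/(105−38) = 21/67.
Hazel's threshold: (89−68)/(89−24) = 21/65.
21/67 < 21/65, so Hazel binds and ρ* = 21/65.

21/65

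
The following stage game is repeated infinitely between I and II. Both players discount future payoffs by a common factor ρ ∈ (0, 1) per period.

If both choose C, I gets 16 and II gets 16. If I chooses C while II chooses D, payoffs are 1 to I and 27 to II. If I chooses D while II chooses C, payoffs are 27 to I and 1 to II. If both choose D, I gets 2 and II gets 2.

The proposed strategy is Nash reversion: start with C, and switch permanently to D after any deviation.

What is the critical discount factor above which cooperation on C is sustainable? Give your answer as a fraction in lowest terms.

11/25

One-period gain from deviating is 27 − 16 = 11. The loss is 16 − 2 = 14 in every subsequent period, with present value 14·ρ/(1−ρ).
Deviation is unprofitable when 14·ρ/(1−ρ) ≥ 11, i.e. ρ/(1−ρ) ≥ 11/14.
Equivalently ρ ≥ 11/(11+14) = 11/25.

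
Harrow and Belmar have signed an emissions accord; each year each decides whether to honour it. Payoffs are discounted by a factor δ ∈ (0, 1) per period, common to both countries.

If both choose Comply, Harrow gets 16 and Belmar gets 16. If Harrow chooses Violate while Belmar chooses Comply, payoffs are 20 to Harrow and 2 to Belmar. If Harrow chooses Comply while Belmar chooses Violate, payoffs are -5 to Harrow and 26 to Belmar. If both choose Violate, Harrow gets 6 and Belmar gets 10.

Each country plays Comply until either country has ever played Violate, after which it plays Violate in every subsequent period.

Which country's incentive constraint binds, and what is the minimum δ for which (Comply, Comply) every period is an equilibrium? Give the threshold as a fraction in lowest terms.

Belmar; δ ≥ 5/8

Harrow: cooperation gives 16 each period; deviation gives 20 once then 6 forever.
  16/(1−δ) ≥ 20 + 6δ/(1−δ) ⇒ δ ≥ 4/14 = 2/7.
Belmar: cooperation gives 16 each period; deviation gives 26 once then 10 forever.
  δ ≥ 10/16 = 5/8.
Both must hold, so the binding constraint is Belmar's: δ ≥ 5/8.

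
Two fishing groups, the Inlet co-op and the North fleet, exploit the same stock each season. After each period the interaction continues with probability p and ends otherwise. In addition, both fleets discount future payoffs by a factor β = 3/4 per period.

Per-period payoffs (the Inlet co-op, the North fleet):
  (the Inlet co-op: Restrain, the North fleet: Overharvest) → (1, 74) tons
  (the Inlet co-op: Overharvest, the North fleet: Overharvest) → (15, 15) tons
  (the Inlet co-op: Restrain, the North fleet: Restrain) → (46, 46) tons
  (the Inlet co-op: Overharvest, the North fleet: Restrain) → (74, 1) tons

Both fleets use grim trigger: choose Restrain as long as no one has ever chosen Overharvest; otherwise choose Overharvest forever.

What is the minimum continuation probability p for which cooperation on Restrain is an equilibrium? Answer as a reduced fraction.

112/177

Expected continuation weight on next period's payoff is β·p = 3/4·p, which plays the role of the discount factor.
Cooperation requires 3/4·p ≥ (74−46)/(74−15) = 28/59, hence p ≥ 112/177.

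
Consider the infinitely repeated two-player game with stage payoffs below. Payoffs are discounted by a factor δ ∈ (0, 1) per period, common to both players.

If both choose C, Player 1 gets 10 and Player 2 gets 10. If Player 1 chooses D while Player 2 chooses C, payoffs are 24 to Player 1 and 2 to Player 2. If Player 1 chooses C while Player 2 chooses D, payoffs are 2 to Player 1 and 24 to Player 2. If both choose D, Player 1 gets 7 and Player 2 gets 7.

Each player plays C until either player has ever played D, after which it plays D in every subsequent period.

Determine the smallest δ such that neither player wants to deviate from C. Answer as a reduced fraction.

10/(1−δ) ≥ 24 + 7δ/(1−δ)
10 ≥ 24 − 17δ
δ ≥ 14/17.

14/17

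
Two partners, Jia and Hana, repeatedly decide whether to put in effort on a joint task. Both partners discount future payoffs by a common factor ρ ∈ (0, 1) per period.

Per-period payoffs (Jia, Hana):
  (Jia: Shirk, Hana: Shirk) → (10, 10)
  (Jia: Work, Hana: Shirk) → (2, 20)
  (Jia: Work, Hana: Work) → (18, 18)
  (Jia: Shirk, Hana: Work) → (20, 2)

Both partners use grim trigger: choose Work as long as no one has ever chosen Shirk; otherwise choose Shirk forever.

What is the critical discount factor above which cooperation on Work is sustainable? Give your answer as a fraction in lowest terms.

1/5

One-period gain from deviating is 20 − 18 = 2. The loss is 18 − 10 = 8 in every subsequent period, with present value 8·ρ/(1−ρ).
Deviation is unprofitable when 8·ρ/(1−ρ) ≥ 2, i.e. ρ/(1−ρ) ≥ 1/4.
Equivalently ρ ≥ 2/(2+8) = 1/5.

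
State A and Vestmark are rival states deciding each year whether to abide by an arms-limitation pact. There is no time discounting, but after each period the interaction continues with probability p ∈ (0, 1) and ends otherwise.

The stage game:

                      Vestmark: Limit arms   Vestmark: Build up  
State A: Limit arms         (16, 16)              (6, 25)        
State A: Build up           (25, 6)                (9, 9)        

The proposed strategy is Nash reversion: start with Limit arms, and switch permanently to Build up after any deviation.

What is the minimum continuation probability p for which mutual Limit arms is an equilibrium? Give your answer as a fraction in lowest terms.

With no time discounting, the continuation probability p plays the role of the discount factor.
Grim-trigger IC: 16/(1−p) ≥ 25 + 9p/(1−p) ⇒ p ≥ (25−16)/(25−9) = 9/16.

9/16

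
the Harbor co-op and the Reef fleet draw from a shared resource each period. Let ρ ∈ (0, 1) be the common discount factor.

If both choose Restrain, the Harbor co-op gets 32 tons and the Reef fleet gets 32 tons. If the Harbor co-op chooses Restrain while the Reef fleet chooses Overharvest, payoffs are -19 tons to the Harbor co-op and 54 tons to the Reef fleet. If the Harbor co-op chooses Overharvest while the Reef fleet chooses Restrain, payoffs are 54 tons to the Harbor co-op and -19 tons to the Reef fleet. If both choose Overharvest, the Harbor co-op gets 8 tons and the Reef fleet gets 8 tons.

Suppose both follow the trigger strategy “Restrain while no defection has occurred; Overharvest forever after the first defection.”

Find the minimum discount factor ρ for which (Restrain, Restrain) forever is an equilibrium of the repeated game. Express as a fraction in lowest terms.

Cooperation forever yields 32 each period: 32/(1−ρ).
Deviating yields 54 once, then 8 forever: 54 + 8ρ/(1−ρ).
No profitable deviation requires 32/(1−ρ) ≥ 54 + 8ρ/(1−ρ).
Multiplying by (1−ρ): 32 ≥ 54(1−ρ) + 8ρ = 54 − 46ρ.
So 46ρ ≥ 22, i.e. ρ ≥ 22/46 = 11/23.

11/23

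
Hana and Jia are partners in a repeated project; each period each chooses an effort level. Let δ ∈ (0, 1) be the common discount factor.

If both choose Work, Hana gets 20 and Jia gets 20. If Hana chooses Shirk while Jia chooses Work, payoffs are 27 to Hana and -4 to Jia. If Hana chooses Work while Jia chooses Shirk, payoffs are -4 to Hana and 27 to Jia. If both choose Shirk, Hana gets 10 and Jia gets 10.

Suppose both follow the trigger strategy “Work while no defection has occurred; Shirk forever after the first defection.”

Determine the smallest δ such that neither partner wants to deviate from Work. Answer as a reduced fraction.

Under grim trigger the critical discount factor is (T−C)/(T−P) with T = 27, C = 20, P = 10.
δ* = (27−20)/(27−10) = 7/17.

7/17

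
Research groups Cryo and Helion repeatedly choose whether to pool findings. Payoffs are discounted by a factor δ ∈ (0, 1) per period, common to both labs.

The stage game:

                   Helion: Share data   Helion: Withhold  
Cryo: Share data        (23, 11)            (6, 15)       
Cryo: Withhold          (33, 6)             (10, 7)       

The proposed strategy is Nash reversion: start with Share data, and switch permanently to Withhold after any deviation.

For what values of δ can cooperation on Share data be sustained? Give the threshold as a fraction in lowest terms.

1/2

For Cryo: deviation gain 33−23 = 10, per-period punishment loss 23−10 = 13. IC gives δ ≥ 10/23.
For Helion: gain 4, loss 4 per period, so δ ≥ 4/8 = 1/2.
The tighter constraint is Helion's, so cooperation needs δ ≥ 1/2.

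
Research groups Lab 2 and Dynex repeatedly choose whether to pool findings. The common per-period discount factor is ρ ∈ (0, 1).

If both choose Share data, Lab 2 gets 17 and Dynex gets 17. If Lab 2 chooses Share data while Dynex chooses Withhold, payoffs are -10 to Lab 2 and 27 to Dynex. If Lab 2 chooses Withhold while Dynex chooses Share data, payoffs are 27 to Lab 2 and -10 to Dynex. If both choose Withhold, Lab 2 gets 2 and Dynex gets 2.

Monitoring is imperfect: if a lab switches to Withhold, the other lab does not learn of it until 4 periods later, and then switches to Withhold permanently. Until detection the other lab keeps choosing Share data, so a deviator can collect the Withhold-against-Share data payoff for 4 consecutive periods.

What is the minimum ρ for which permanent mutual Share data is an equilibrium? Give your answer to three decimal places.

Deviating for the 4 undetected periods gains 27−17 = 10 per period over cooperation, then loses 17−2 = 15 per period forever once punishment starts.
Gain: 10(1 + ρ + … + ρ^3); loss: 15·ρ^4/(1−ρ).
No profitable deviation ⇔ 10(1−ρ^4) ≤ 15·ρ^4, i.e. ρ^4 ≥ 10/(10+15) = 2/5.
Hence ρ ≥ (2/5)^(1/4) ≈ 0.795.

0.795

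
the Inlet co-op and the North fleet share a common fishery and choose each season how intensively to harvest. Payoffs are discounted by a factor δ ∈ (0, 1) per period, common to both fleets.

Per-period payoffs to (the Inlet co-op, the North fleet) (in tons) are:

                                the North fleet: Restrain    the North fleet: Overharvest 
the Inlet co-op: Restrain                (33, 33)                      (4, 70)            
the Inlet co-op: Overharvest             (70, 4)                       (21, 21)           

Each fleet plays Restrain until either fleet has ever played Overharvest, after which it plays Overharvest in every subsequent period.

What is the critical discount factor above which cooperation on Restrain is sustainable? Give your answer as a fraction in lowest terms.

Under grim trigger the critical discount factor is (T−C)/(T−P) with T = 70, C = 33, P = 21.
δ* = (70−33)/(70−21) = 37/49.

37/49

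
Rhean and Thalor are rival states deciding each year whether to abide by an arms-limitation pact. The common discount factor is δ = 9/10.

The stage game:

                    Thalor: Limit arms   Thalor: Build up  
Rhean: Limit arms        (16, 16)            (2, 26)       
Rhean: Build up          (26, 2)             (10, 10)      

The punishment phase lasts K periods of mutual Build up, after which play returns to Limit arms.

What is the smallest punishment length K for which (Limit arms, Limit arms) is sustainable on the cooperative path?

2

IC: δ(1−δ^K)/(1−δ) ≥ (26−16)/(16−10) = 5/3.
With δ = 9/10: need 1 − δ^K ≥ 5/3·(1−9/10)/(9/10), i.e. δ^K ≤ 0.8148.
Since (9/10)^1 = 0.9000 and (9/10)^2 = 0.8100, the smallest such K is 2.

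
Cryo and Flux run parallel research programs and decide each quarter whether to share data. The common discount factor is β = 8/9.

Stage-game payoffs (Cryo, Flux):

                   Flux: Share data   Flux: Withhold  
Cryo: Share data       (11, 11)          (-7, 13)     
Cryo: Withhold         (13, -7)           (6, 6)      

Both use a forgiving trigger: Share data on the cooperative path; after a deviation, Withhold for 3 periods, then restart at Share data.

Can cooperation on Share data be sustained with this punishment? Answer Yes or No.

Comparing payoff streams over the 4 periods until play realigns: cooperate → 11(1+β+…+β^3); deviate → 13 + 6(β+…+β^3).
Cooperation is sustained iff (11−6)(β+…+β^3) ≥ 13−11.
β+…+β^3 = 8/9·(1−(8/9)^3)/(1−8/9) = 2.3813, and (13−11)/(11−6) = 0.4000.
2.3813 ≥ 0.4000, so cooperation is sustainable.

Yes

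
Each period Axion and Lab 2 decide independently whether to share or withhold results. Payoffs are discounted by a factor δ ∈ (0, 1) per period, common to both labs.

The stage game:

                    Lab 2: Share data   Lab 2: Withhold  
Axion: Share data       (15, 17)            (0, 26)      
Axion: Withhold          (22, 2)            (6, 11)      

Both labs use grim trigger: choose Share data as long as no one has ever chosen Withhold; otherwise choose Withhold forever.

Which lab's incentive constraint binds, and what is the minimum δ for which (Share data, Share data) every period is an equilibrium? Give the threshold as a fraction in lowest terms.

Lab 2; δ ≥ 3/5

For Axion: deviation gain 22−15 = 7, per-period punishment loss 15−6 = 9. IC gives δ ≥ 7/16.
For Lab 2: gain 9, loss 6 per period, so δ ≥ 9/15 = 3/5.
The tighter constraint is Lab 2's, so cooperation needs δ ≥ 3/5.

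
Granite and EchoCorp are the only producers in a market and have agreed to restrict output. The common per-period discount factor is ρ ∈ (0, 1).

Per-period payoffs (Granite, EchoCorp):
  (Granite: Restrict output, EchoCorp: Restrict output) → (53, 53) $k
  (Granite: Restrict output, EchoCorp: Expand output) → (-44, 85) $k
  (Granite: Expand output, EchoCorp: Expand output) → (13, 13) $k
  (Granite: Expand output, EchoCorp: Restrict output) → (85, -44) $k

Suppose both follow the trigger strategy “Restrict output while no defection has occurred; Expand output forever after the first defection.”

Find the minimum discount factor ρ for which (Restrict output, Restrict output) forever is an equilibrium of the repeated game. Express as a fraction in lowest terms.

4/9

One-period gain from deviating is 85 − 53 = 32. The loss is 53 − 13 = 40 in every subsequent period, with present value 40·ρ/(1−ρ).
Deviation is unprofitable when 40·ρ/(1−ρ) ≥ 32, i.e. ρ/(1−ρ) ≥ 4/5.
Equivalently ρ ≥ 32/(32+40) = 4/9.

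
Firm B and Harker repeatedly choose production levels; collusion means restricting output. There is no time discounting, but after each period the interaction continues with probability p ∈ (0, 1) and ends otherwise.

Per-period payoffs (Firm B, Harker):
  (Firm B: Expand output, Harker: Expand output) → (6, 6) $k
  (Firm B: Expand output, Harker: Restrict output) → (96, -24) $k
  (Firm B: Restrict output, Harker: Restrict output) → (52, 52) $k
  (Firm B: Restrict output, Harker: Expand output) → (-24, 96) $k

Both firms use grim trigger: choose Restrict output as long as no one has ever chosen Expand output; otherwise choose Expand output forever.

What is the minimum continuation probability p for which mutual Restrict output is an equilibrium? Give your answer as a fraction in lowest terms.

With no time discounting, the continuation probability p plays the role of the discount factor.
Grim-trigger IC: 52/(1−p) ≥ 96 + 6p/(1−p) ⇒ p ≥ (96−52)/(96−6) = 22/45.

22/45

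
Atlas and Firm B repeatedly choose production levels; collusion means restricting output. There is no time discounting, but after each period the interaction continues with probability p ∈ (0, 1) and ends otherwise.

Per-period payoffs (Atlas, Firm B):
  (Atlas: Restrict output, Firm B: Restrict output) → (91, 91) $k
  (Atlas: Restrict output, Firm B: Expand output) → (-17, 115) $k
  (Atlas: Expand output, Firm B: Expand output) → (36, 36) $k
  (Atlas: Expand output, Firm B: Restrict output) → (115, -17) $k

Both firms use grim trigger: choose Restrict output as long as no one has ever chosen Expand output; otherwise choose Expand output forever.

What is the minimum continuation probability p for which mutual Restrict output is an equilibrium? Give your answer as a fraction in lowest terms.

Expected cooperation value is 91 + p·91 + p²·91 + … = 91/(1−p); deviation gives 115 + p·36/(1−p).
91 ≥ 115(1−p) + 36p ⇒ 79p ≥ 24 ⇒ p ≥ 24/79.

24/79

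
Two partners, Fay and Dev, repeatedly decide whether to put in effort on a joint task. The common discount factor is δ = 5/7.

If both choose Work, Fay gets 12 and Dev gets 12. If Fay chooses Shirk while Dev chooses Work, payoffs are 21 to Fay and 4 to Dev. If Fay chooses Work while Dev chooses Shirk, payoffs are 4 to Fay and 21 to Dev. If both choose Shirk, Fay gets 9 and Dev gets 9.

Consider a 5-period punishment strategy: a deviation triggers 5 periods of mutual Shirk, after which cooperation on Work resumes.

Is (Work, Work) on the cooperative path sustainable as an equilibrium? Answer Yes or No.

No

A one-shot deviation gives 21 now, then 9 for 5 periods, then back to 12.
Gain from deviating: (21−12) today; loss: (12−9) in each of the next 5 periods.
No-deviation condition: (12−9)(δ+…+δ^5) ≥ 21−12, i.e. δ+…+δ^5 ≥ 3.
At δ = 5/7: δ+…+δ^5 = 2.0352 < 3.0000.
So cooperation is not sustainable.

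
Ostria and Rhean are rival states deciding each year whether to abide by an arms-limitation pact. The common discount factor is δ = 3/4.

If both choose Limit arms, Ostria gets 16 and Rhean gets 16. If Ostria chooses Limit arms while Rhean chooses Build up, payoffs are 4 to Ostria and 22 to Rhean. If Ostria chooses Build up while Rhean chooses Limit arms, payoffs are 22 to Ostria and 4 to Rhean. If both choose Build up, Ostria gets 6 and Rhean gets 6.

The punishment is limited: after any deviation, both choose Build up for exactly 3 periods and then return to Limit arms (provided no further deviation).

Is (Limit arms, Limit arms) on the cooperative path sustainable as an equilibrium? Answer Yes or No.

Comparing payoff streams over the 4 periods until play realigns: cooperate → 16(1+δ+…+δ^3); deviate → 22 + 6(δ+…+δ^3).
Cooperation is sustained iff (16−6)(δ+…+δ^3) ≥ 22−16.
δ+…+δ^3 = 3/4·(1−(3/4)^3)/(1−3/4) = 1.7344, and (22−16)/(16−6) = 0.6000.
1.7344 ≥ 0.6000, so cooperation is sustainable.

Yes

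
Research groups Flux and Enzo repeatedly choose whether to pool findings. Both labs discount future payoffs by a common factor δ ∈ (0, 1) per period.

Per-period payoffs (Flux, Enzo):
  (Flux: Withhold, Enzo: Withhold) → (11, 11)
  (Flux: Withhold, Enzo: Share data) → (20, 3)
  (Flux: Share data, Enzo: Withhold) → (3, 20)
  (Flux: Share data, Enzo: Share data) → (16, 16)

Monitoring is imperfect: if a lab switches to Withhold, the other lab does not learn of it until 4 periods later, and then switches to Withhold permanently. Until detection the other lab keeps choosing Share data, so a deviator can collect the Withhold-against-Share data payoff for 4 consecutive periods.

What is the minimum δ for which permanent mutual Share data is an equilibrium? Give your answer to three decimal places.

0.816

The best deviation is to choose Withhold for all 4 undetected periods, earning 20 each, then 11 forever once detected.
Deviation value: 20(1−δ^4)/(1−δ) + 11δ^4/(1−δ); cooperation value: 16/(1−δ).
IC: 16 ≥ 20(1−δ^4) + 11δ^4 = 20 − 9δ^4.
So δ^4 ≥ 4/9, giving δ ≥ (4/9)^(1/4) ≈ 0.816.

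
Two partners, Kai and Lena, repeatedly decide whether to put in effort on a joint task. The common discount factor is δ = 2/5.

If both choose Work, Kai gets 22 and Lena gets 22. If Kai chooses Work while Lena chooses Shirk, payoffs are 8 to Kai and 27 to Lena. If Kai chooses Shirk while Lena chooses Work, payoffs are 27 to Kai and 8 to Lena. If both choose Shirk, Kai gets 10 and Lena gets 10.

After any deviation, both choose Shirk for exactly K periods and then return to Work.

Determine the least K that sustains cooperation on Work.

Need Σ_{k=1}^{K} δ^k ≥ (27−22)/(22−10) = 0.4167 at δ = 2/5.
At K = 1 the sum is 0.4000 < 0.4167; at K = 2 it is 0.5600 ≥ 0.4167.
So the minimum punishment length is K = 2.

2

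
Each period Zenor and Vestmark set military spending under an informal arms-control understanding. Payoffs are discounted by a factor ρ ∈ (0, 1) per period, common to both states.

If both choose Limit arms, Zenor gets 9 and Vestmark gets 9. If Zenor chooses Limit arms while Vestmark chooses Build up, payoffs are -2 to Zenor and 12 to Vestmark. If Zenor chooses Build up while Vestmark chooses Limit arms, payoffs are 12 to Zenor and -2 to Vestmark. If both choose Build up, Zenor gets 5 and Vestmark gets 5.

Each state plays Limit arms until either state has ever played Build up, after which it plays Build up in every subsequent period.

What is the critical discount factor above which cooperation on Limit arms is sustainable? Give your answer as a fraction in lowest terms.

3/7

Cooperation forever yields 9 each period: 9/(1−ρ).
Deviating yields 12 once, then 5 forever: 12 + 5ρ/(1−ρ).
No profitable deviation requires 9/(1−ρ) ≥ 12 + 5ρ/(1−ρ).
Multiplying by (1−ρ): 9 ≥ 12(1−ρ) + 5ρ = 12 − 7ρ.
So 7ρ ≥ 3, i.e. ρ ≥ 3/7.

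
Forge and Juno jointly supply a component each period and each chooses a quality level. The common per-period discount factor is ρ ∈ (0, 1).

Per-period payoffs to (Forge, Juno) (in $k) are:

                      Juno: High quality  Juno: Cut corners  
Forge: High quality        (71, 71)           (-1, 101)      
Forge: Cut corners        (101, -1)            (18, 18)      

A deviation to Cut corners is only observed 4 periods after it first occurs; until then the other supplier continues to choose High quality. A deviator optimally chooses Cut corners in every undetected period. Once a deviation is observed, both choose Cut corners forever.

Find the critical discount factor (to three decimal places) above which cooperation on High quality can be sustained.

A deviator earns 101 for 4 periods, then 18 forever; cooperating earns 71 forever. Multiplying the IC by (1−ρ):
71 ≥ 101(1−ρ^4) + 18ρ^4, so 83·ρ^4 ≥ 30 and ρ^4 ≥ 30/83.
ρ ≥ (30/83)^(1/4) ≈ 0.775.

0.775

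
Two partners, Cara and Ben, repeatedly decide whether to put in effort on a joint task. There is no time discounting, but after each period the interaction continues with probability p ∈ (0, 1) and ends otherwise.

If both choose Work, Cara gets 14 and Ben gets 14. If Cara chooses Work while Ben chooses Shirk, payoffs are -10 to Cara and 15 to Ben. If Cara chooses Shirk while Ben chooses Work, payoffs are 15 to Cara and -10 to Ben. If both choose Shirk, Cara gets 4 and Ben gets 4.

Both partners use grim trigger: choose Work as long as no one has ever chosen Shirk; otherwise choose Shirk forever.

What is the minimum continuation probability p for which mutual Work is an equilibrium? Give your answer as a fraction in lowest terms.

Expected cooperation value is 14 + p·14 + p²·14 + … = 14/(1−p); deviation gives 15 + p·4/(1−p).
14 ≥ 15(1−p) + 4p ⇒ 11p ≥ 1 ⇒ p ≥ 1/11.

1/11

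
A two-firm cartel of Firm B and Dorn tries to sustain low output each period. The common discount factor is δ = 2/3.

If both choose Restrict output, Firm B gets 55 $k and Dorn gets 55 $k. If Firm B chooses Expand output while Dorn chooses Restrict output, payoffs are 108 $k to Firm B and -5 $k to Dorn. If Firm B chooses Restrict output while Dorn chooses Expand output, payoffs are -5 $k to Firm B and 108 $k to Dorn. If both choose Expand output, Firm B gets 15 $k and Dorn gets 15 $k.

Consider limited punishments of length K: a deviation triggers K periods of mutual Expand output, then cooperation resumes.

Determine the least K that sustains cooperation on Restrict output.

3

IC: δ(1−δ^K)/(1−δ) ≥ (108−55)/(55−15) = 53/40.
With δ = 2/3: need 1 − δ^K ≥ 53/40·(1−2/3)/(2/3), i.e. δ^K ≤ 0.3375.
Since (2/3)^2 = 0.4444 and (2/3)^3 = 0.2963, the smallest such K is 3.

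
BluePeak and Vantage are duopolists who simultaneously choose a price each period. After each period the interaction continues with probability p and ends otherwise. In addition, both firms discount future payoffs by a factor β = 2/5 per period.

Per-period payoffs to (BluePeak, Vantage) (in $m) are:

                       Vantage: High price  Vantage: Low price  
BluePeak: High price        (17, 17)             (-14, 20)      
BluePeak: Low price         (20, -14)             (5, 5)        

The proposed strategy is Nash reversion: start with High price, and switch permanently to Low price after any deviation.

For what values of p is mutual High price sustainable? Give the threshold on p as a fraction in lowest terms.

1/2

Expected continuation weight on next period's payoff is β·p = 2/5·p, which plays the role of the discount factor.
Cooperation requires 2/5·p ≥ (20−17)/(20−5) = 1/5, hence p ≥ 1/2.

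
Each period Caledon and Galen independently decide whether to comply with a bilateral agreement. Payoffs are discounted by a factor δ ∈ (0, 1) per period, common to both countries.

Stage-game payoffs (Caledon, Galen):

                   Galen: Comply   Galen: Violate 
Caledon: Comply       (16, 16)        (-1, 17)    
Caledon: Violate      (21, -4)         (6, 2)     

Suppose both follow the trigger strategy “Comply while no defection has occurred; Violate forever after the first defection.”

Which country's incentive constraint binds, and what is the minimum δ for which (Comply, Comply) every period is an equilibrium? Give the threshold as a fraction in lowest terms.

Caledon's threshold: (21−16)/(21−6) = 1/3.
Galen's threshold: (17−16)/(17−2) = 1/15.
1/3 > 1/15, so Caledon binds and δ* = 1/3.

Caledon; δ ≥ 1/3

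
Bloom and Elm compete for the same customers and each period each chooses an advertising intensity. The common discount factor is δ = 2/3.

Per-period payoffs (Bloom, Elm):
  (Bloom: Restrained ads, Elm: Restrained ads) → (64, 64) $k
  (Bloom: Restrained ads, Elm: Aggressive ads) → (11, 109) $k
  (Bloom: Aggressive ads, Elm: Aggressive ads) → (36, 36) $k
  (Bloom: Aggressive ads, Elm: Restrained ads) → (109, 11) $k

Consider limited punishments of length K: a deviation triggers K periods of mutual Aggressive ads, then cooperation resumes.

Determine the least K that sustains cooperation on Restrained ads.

Need Σ_{k=1}^{K} δ^k ≥ (109−64)/(64−36) = 1.6071 at δ = 2/3.
At K = 4 the sum is 1.6049 < 1.6071; at K = 5 it is 1.7366 ≥ 1.6071.
So the minimum punishment length is K = 5.

5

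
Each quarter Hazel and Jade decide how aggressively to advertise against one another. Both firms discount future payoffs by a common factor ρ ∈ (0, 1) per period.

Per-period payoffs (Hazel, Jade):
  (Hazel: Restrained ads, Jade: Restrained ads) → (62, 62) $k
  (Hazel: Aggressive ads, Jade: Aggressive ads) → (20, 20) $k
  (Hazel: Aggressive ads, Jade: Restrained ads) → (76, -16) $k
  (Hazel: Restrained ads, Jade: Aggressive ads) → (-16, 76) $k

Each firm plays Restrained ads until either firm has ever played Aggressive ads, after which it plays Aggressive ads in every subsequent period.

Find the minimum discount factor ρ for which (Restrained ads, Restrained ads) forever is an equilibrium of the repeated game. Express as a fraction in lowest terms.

62/(1−ρ) ≥ 76 + 20ρ/(1−ρ)
62 ≥ 76 − 56ρ
ρ ≥ 14/56 = 1/4.

1/4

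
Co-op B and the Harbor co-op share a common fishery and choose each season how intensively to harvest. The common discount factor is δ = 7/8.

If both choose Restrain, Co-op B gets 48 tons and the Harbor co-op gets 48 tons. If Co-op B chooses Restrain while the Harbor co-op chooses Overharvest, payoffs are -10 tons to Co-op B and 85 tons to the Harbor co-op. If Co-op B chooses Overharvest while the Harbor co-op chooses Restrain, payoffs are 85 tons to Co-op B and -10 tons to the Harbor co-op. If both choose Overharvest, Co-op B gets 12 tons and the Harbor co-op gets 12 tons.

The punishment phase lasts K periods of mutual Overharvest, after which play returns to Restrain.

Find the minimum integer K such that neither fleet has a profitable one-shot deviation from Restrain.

2

No profitable deviation requires (48−12)(δ+…+δ^K) ≥ 85−48, i.e. δ+…+δ^K ≥ 37/36 ≈ 1.0278.
With δ = 7/8, the partial sums are K=1: 0.8750, K=2: 1.6406.
K = 2 is the first length at which the sum reaches 1.0278.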